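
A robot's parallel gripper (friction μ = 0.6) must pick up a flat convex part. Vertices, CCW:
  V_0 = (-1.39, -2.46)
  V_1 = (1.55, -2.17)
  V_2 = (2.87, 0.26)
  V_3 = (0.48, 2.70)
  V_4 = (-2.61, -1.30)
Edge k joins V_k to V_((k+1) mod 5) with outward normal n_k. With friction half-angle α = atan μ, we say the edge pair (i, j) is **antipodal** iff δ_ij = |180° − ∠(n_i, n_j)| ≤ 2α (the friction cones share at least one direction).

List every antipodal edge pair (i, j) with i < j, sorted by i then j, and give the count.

count = 4; pairs: (0,2), (0,3), (1,3), (2,4)

α = atan 0.6 = 30.96°;  2α = 61.93°
n_0 = (+0.0982, -0.9952)
n_1 = (+0.8787, -0.4773)
n_2 = (+0.7144, +0.6997)
n_3 = (-0.7914, +0.6113)
n_4 = (-0.6891, -0.7247)
  (0,1): δ = 124.14°  ·
  (0,2): δ = 51.23°  ✓
  (0,3): δ = 46.68°  ✓
  (0,4): δ = 130.81°  ·
  (1,2): δ = 107.08°  ·
  (1,3): δ = 9.17°  ✓
  (1,4): δ = 74.96°  ·
  (2,3): δ = 82.09°  ·
  (2,4): δ = 2.04°  ✓
  (3,4): δ = 95.87°  ·
antipodal pairs: 4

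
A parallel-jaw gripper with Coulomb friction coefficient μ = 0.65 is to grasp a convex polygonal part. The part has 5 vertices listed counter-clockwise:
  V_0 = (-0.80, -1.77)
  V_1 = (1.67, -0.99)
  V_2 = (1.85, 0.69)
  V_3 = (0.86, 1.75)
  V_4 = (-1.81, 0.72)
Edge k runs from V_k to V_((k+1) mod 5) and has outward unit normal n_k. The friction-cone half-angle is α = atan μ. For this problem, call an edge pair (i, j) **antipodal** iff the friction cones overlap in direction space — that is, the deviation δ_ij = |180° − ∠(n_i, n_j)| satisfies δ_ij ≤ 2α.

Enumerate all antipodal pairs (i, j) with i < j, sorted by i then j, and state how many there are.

count = 5; pairs: (0,2), (0,3), (1,3), (1,4), (2,4)

α = atan 0.65 = 33.02°;  2α = 66.05°
n_0 = (+0.3011, -0.9536)
n_1 = (+0.9943, -0.1065)
n_2 = (+0.7308, +0.6826)
n_3 = (-0.3599, +0.9330)
n_4 = (-0.9267, -0.3759)
  (0,1): δ = 113.64°  ·
  (0,2): δ = 64.48°  ✓
  (0,3): δ = 3.57°  ✓
  (0,4): δ = 94.55°  ·
  (1,2): δ = 130.84°  ·
  (1,3): δ = 62.79°  ✓
  (1,4): δ = 28.19°  ✓
  (2,3): δ = 111.95°  ·
  (2,4): δ = 20.97°  ✓
  (3,4): δ = 89.02°  ·
antipodal pairs: 5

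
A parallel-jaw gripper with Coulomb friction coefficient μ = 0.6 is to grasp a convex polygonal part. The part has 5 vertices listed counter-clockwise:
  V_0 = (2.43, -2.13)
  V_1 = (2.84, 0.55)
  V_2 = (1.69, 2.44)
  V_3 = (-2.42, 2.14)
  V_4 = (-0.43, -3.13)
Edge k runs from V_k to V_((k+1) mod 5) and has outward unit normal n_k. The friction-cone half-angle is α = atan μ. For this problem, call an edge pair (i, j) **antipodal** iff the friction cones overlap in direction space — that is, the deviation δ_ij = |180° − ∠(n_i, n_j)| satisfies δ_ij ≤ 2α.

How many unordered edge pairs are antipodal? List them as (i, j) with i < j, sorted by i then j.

α = atan 0.6 = 30.96°;  2α = 61.93°
n_0 = (+0.9885, -0.1512)
n_1 = (+0.8543, +0.5198)
n_2 = (-0.0728, +0.9973)
n_3 = (-0.9355, -0.3533)
n_4 = (+0.3301, -0.9440)
  (0,1): δ = 139.98°  ·
  (0,2): δ = 77.13°  ·
  (0,3): δ = 29.38°  ✓
  (0,4): δ = 117.97°  ·
  (1,2): δ = 117.14°  ·
  (1,3): δ = 10.63°  ✓
  (1,4): δ = 77.95°  ·
  (2,3): δ = 73.49°  ·
  (2,4): δ = 15.10°  ✓
  (3,4): δ = 91.41°  ·
antipodal pairs: 3

count = 3; pairs: (0,3), (1,3), (2,4)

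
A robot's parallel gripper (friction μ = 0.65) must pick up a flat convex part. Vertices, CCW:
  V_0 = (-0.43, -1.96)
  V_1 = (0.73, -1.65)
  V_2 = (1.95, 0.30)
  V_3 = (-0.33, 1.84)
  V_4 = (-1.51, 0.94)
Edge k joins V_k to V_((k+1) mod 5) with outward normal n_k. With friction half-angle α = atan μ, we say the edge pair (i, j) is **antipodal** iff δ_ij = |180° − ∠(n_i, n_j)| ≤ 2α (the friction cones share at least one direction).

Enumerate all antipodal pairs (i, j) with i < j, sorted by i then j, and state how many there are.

α = atan 0.65 = 33.02°;  2α = 66.05°
n_0 = (+0.2582, -0.9661)
n_1 = (+0.8478, -0.5304)
n_2 = (+0.5597, +0.8287)
n_3 = (-0.6064, +0.7951)
n_4 = (-0.9371, -0.3490)
  (0,1): δ = 136.99°  ·
  (0,2): δ = 49.00°  ✓
  (0,3): δ = 22.37°  ✓
  (0,4): δ = 95.46°  ·
  (1,2): δ = 92.00°  ·
  (1,3): δ = 20.64°  ✓
  (1,4): δ = 52.46°  ✓
  (2,3): δ = 108.63°  ·
  (2,4): δ = 35.54°  ✓
  (3,4): δ = 106.91°  ·
antipodal pairs: 5

count = 5; pairs: (0,2), (0,3), (1,3), (1,4), (2,4)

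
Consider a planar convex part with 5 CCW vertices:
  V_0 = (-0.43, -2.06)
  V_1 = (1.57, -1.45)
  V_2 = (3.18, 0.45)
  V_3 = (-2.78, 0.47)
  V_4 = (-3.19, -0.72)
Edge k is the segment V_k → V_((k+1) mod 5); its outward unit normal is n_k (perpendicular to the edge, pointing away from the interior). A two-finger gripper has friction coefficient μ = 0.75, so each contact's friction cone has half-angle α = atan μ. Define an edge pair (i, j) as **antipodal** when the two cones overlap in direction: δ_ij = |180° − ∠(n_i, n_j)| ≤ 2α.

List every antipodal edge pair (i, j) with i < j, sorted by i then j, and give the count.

count = 5; pairs: (0,2), (0,3), (1,2), (1,3), (2,4)

α = atan 0.75 = 36.87°;  2α = 73.74°
n_0 = (+0.2917, -0.9565)
n_1 = (+0.7629, -0.6465)
n_2 = (+0.0034, +1.0000)
n_3 = (-0.9455, +0.3257)
n_4 = (-0.4368, -0.8996)
  (0,1): δ = 147.24°  ·
  (0,2): δ = 17.15°  ✓
  (0,3): δ = 54.03°  ✓
  (0,4): δ = 137.14°  ·
  (1,2): δ = 49.92°  ✓
  (1,3): δ = 21.27°  ✓
  (1,4): δ = 104.38°  ·
  (2,3): δ = 108.82°  ·
  (2,4): δ = 25.70°  ✓
  (3,4): δ = 96.89°  ·
antipodal pairs: 5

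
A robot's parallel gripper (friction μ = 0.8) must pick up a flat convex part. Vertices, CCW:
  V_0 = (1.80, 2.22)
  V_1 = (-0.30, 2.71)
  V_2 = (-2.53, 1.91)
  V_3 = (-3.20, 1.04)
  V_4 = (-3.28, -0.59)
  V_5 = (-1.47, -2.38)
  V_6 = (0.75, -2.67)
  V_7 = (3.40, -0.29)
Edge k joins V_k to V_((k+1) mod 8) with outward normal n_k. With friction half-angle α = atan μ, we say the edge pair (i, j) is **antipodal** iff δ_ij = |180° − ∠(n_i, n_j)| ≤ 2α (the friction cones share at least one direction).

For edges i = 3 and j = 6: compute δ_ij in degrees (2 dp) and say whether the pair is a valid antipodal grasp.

δ = 45.26°, valid

α = atan 0.8 = 38.66°;  2α = 77.32°
edge 3: e_3 = (-0.08, -1.63);  n_3 = (-0.9988, +0.0490)
edge 6: e_6 = (+2.65, +2.38);  n_6 = (+0.6682, -0.7440)
∠(n_3, n_6) = 134.74°
δ = |180° − 134.74°| = 45.26°
45.26° ≤ 2α = 77.32°  →  valid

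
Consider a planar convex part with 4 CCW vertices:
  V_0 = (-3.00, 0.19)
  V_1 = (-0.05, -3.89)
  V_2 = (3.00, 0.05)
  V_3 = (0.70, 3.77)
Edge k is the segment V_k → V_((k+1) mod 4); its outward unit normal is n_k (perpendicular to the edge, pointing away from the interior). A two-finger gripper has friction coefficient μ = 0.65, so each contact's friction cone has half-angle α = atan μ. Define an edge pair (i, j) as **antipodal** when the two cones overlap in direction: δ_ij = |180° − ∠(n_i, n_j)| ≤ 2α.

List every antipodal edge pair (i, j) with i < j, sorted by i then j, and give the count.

α = atan 0.65 = 33.02°;  2α = 66.05°
n_0 = (-0.8104, -0.5859)
n_1 = (+0.7908, -0.6121)
n_2 = (+0.8506, +0.5259)
n_3 = (-0.6954, +0.7187)
  (0,1): δ = 73.61°  ·
  (0,2): δ = 4.14°  ✓
  (0,3): δ = 98.19°  ·
  (1,2): δ = 110.53°  ·
  (1,3): δ = 8.20°  ✓
  (2,3): δ = 77.67°  ·
antipodal pairs: 2

count = 2; pairs: (0,2), (1,3)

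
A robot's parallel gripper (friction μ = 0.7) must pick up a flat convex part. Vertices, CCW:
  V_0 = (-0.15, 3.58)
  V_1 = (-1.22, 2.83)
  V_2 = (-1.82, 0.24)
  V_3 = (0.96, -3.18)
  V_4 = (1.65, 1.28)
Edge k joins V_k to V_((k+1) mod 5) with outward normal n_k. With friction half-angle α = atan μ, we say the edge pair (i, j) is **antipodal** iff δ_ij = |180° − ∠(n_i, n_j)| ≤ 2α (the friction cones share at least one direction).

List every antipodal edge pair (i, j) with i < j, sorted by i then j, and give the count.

α = atan 0.7 = 34.99°;  2α = 69.98°
n_0 = (-0.5740, +0.8189)
n_1 = (-0.9742, +0.2257)
n_2 = (-0.7760, -0.6308)
n_3 = (+0.9882, -0.1529)
n_4 = (+0.7875, +0.6163)
  (0,1): δ = 138.07°  ·
  (0,2): δ = 85.92°  ·
  (0,3): δ = 46.18°  ✓
  (0,4): δ = 93.02°  ·
  (1,2): δ = 127.85°  ·
  (1,3): δ = 4.25°  ✓
  (1,4): δ = 51.09°  ✓
  (2,3): δ = 47.90°  ✓
  (2,4): δ = 1.06°  ✓
  (3,4): δ = 133.16°  ·
antipodal pairs: 5

count = 5; pairs: (0,3), (1,3), (1,4), (2,3), (2,4)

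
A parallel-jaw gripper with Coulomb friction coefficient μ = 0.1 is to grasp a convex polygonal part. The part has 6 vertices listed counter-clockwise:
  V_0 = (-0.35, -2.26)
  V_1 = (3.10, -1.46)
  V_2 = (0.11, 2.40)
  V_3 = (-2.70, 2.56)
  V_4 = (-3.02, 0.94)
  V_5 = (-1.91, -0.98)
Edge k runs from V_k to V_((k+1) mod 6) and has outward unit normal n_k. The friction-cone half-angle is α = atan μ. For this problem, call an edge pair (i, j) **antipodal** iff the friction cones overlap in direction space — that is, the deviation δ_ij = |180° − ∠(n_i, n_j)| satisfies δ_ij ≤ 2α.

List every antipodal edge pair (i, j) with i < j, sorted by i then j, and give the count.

α = atan 0.1 = 5.71°;  2α = 11.42°
n_0 = (+0.2259, -0.9742)
n_1 = (+0.7906, +0.6124)
n_2 = (+0.0568, +0.9984)
n_3 = (-0.9810, +0.1938)
n_4 = (-0.8657, -0.5005)
n_5 = (-0.6343, -0.7731)
  (0,1): δ = 65.29°  ·
  (0,2): δ = 16.31°  ·
  (0,3): δ = 65.77°  ·
  (0,4): δ = 106.98°  ·
  (0,5): δ = 127.58°  ·
  (1,2): δ = 131.02°  ·
  (1,3): δ = 48.94°  ·
  (1,4): δ = 7.73°  ✓
  (1,5): δ = 12.87°  ·
  (2,3): δ = 97.91°  ·
  (2,4): δ = 56.71°  ·
  (2,5): δ = 36.11°  ·
  (3,4): δ = 138.79°  ·
  (3,5): δ = 118.20°  ·
  (4,5): δ = 159.40°  ·
antipodal pairs: 1

count = 1; pairs: (1,4)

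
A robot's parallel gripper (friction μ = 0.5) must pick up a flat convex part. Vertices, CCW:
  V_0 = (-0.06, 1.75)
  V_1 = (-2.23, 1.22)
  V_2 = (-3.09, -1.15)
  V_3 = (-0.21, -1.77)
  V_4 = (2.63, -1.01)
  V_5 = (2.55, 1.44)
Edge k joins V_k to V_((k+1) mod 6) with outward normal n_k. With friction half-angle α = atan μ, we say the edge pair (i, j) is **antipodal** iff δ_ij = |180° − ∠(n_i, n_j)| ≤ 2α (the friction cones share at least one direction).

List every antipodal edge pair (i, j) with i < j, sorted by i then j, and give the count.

count = 5; pairs: (0,2), (0,3), (1,4), (2,5), (3,5)

α = atan 0.5 = 26.57°;  2α = 53.13°
n_0 = (-0.2373, +0.9714)
n_1 = (-0.9400, +0.3411)
n_2 = (-0.2105, -0.9776)
n_3 = (+0.2585, -0.9660)
n_4 = (+0.9995, +0.0326)
n_5 = (+0.1179, +0.9930)
  (0,1): δ = 123.67°  ·
  (0,2): δ = 25.87°  ✓
  (0,3): δ = 1.26°  ✓
  (0,4): δ = 78.15°  ·
  (0,5): δ = 159.50°  ·
  (1,2): δ = 82.20°  ·
  (1,3): δ = 55.07°  ·
  (1,4): δ = 21.81°  ✓
  (1,5): δ = 103.17°  ·
  (2,3): δ = 152.87°  ·
  (2,4): δ = 75.98°  ·
  (2,5): δ = 5.38°  ✓
  (3,4): δ = 103.11°  ·
  (3,5): δ = 21.76°  ✓
  (4,5): δ = 98.64°  ·
antipodal pairs: 5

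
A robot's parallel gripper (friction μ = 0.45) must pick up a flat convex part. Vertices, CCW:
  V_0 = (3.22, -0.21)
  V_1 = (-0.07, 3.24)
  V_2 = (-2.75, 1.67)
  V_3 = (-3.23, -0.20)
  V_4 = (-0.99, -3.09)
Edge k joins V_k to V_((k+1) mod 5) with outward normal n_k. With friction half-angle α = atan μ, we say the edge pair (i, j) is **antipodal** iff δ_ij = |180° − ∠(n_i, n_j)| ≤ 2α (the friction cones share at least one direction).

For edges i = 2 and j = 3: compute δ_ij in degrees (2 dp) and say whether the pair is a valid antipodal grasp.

α = atan 0.45 = 24.23°;  2α = 48.46°
edge 2: e_2 = (-0.48, -1.87);  n_2 = (-0.9686, +0.2486)
edge 3: e_3 = (+2.24, -2.89);  n_3 = (-0.7904, -0.6126)
∠(n_2, n_3) = 52.17°
δ = |180° − 52.17°| = 127.83°
127.83° > 2α = 48.46°  →  invalid

δ = 127.83°, invalid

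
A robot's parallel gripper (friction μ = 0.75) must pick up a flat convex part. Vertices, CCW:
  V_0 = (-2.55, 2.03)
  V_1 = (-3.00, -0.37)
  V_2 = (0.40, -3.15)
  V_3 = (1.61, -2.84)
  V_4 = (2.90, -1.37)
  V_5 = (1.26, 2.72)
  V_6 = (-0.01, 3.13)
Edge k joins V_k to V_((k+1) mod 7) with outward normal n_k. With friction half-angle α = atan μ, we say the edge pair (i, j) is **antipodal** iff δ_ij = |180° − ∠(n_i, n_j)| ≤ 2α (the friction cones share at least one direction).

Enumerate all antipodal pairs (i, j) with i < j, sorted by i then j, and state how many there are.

count = 10; pairs: (0,2), (0,3), (0,4), (1,4), (1,5), (1,6), (2,5), (2,6), (3,5), (3,6)

α = atan 0.75 = 36.87°;  2α = 73.74°
n_0 = (-0.9829, +0.1843)
n_1 = (-0.6330, -0.7742)
n_2 = (+0.2482, -0.9687)
n_3 = (+0.7516, -0.6596)
n_4 = (+0.9282, +0.3722)
n_5 = (+0.3072, +0.9516)
n_6 = (-0.3974, +0.9176)
  (0,1): δ = 118.65°  ·
  (0,2): δ = 65.01°  ✓
  (0,3): δ = 30.65°  ✓
  (0,4): δ = 32.47°  ✓
  (0,5): δ = 82.73°  ·
  (0,6): δ = 124.04°  ·
  (1,2): δ = 126.36°  ·
  (1,3): δ = 92.00°  ·
  (1,4): δ = 28.88°  ✓
  (1,5): δ = 21.38°  ✓
  (1,6): δ = 62.69°  ✓
  (2,3): δ = 145.64°  ·
  (2,4): δ = 82.52°  ·
  (2,5): δ = 32.26°  ✓
  (2,6): δ = 9.05°  ✓
  (3,4): δ = 116.88°  ·
  (3,5): δ = 66.62°  ✓
  (3,6): δ = 25.32°  ✓
  (4,5): δ = 129.74°  ·
  (4,6): δ = 88.43°  ·
  (5,6): δ = 138.69°  ·
antipodal pairs: 10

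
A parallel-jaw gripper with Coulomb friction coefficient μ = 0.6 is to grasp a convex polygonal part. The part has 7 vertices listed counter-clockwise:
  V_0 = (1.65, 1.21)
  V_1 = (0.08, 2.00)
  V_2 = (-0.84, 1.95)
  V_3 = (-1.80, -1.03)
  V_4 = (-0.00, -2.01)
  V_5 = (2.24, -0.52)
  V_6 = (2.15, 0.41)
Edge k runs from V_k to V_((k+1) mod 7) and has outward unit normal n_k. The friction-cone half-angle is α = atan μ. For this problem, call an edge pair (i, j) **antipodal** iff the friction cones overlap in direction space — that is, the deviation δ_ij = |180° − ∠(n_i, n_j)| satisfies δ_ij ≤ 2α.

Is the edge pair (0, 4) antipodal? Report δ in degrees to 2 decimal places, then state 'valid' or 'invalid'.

δ = 60.34°, valid

α = atan 0.6 = 30.96°;  2α = 61.93°
edge 0: e_0 = (-1.57, +0.79);  n_0 = (+0.4495, +0.8933)
edge 4: e_4 = (+2.24, +1.49);  n_4 = (+0.5538, -0.8326)
∠(n_0, n_4) = 119.66°
δ = |180° − 119.66°| = 60.34°
60.34° ≤ 2α = 61.93°  →  valid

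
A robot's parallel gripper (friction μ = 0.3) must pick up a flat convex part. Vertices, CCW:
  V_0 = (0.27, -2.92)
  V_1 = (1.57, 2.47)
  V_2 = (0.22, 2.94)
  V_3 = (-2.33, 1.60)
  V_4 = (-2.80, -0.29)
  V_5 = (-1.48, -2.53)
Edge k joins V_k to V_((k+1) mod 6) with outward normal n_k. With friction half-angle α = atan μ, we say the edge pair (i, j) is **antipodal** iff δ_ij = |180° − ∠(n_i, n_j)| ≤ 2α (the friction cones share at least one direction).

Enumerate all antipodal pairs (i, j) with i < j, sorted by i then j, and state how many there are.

α = atan 0.3 = 16.70°;  2α = 33.40°
n_0 = (+0.9721, -0.2345)
n_1 = (+0.3288, +0.9444)
n_2 = (-0.4652, +0.8852)
n_3 = (-0.9704, +0.2413)
n_4 = (-0.8615, -0.5077)
n_5 = (-0.2175, -0.9761)
  (0,1): δ = 95.64°  ·
  (0,2): δ = 48.72°  ·
  (0,3): δ = 0.40°  ✓
  (0,4): δ = 44.07°  ·
  (0,5): δ = 91.00°  ·
  (1,2): δ = 133.08°  ·
  (1,3): δ = 84.77°  ·
  (1,4): δ = 40.29°  ·
  (1,5): δ = 6.63°  ✓
  (2,3): δ = 131.69°  ·
  (2,4): δ = 87.21°  ·
  (2,5): δ = 40.28°  ·
  (3,4): δ = 135.52°  ·
  (3,5): δ = 88.60°  ·
  (4,5): δ = 133.07°  ·
antipodal pairs: 2

count = 2; pairs: (0,3), (1,5)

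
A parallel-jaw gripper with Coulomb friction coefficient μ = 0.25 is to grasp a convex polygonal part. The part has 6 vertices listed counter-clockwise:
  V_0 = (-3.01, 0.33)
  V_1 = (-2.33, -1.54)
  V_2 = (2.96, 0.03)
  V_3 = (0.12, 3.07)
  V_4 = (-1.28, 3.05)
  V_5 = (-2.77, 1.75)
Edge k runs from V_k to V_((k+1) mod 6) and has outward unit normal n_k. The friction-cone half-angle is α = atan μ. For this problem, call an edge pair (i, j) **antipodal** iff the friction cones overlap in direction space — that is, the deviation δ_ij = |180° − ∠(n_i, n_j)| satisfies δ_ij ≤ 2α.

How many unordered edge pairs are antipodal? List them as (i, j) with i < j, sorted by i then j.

count = 3; pairs: (0,2), (1,3), (1,4)

α = atan 0.25 = 14.04°;  2α = 28.07°
n_0 = (-0.9398, -0.3417)
n_1 = (+0.2845, -0.9587)
n_2 = (+0.7307, +0.6827)
n_3 = (-0.0143, +0.9999)
n_4 = (-0.6574, +0.7535)
n_5 = (-0.9860, +0.1667)
  (0,1): δ = 93.45°  ·
  (0,2): δ = 23.07°  ✓
  (0,3): δ = 70.84°  ·
  (0,4): δ = 111.12°  ·
  (0,5): δ = 150.42°  ·
  (1,2): δ = 63.48°  ·
  (1,3): δ = 15.71°  ✓
  (1,4): δ = 24.57°  ✓
  (1,5): δ = 63.88°  ·
  (2,3): δ = 132.23°  ·
  (2,4): δ = 91.95°  ·
  (2,5): δ = 52.65°  ·
  (3,4): δ = 139.71°  ·
  (3,5): δ = 100.41°  ·
  (4,5): δ = 140.70°  ·
antipodal pairs: 3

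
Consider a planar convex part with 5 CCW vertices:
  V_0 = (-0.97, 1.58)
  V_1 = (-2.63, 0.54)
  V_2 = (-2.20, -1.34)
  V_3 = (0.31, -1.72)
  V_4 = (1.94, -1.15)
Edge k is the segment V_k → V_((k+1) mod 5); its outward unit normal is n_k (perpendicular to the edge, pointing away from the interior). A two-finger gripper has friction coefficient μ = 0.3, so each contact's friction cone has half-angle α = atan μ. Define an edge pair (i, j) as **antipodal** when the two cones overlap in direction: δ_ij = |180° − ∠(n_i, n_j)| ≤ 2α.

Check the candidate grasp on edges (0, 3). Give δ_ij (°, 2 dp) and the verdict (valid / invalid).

α = atan 0.3 = 16.70°;  2α = 33.40°
edge 0: e_0 = (-1.66, -1.04);  n_0 = (-0.5309, +0.8474)
edge 3: e_3 = (+1.63, +0.57);  n_3 = (+0.3301, -0.9439)
∠(n_0, n_3) = 167.21°
δ = |180° − 167.21°| = 12.79°
12.79° ≤ 2α = 33.40°  →  valid

δ = 12.79°, valid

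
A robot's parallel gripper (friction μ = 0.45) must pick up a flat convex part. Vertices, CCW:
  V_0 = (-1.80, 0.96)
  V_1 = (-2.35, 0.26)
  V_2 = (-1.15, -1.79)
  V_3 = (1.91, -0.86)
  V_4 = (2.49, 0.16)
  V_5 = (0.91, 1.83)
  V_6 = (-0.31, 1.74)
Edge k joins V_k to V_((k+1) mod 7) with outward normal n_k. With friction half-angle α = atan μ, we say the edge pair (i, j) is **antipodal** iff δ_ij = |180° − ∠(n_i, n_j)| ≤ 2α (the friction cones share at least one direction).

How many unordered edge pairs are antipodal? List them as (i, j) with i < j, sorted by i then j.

α = atan 0.45 = 24.23°;  2α = 48.46°
n_0 = (-0.7863, +0.6178)
n_1 = (-0.8630, -0.5052)
n_2 = (+0.2908, -0.9568)
n_3 = (+0.8693, -0.4943)
n_4 = (+0.7264, +0.6873)
n_5 = (-0.0736, +0.9973)
n_6 = (-0.4638, +0.8859)
  (0,1): δ = 111.50°  ·
  (0,2): δ = 34.94°  ✓
  (0,3): δ = 8.53°  ✓
  (0,4): δ = 81.57°  ·
  (0,5): δ = 132.38°  ·
  (0,6): δ = 155.79°  ·
  (1,2): δ = 103.44°  ·
  (1,3): δ = 59.97°  ·
  (1,4): δ = 13.07°  ✓
  (1,5): δ = 63.88°  ·
  (1,6): δ = 87.29°  ·
  (2,3): δ = 136.53°  ·
  (2,4): δ = 63.49°  ·
  (2,5): δ = 12.69°  ✓
  (2,6): δ = 10.73°  ✓
  (3,4): δ = 106.96°  ·
  (3,5): δ = 56.16°  ·
  (3,6): δ = 32.74°  ✓
  (4,5): δ = 129.19°  ·
  (4,6): δ = 105.78°  ·
  (5,6): δ = 156.59°  ·
antipodal pairs: 6

count = 6; pairs: (0,2), (0,3), (1,4), (2,5), (2,6), (3,6)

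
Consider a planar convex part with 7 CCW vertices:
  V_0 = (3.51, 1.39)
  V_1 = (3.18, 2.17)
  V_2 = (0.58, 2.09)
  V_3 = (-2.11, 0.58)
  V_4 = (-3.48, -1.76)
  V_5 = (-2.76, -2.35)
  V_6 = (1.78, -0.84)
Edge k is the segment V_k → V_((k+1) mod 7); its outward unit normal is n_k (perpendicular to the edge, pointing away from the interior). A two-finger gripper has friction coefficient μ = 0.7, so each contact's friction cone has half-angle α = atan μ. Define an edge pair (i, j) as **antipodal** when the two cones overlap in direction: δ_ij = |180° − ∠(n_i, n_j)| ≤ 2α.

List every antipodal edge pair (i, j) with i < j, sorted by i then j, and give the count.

count = 10; pairs: (0,3), (0,4), (1,4), (1,5), (1,6), (2,4), (2,5), (2,6), (3,5), (3,6)

α = atan 0.7 = 34.99°;  2α = 69.98°
n_0 = (+0.9210, +0.3896)
n_1 = (-0.0308, +0.9995)
n_2 = (-0.4895, +0.8720)
n_3 = (-0.8630, +0.5052)
n_4 = (-0.6338, -0.7735)
n_5 = (+0.3156, -0.9489)
n_6 = (+0.7901, -0.6130)
  (0,1): δ = 111.17°  ·
  (0,2): δ = 83.62°  ·
  (0,3): δ = 53.28°  ✓
  (0,4): δ = 27.74°  ✓
  (0,5): δ = 85.46°  ·
  (0,6): δ = 119.26°  ·
  (1,2): δ = 152.46°  ·
  (1,3): δ = 122.11°  ·
  (1,4): δ = 41.10°  ✓
  (1,5): δ = 16.63°  ✓
  (1,6): δ = 50.43°  ✓
  (2,3): δ = 149.65°  ·
  (2,4): δ = 68.64°  ✓
  (2,5): δ = 10.91°  ✓
  (2,6): δ = 22.89°  ✓
  (3,4): δ = 98.99°  ·
  (3,5): δ = 41.26°  ✓
  (3,6): δ = 7.46°  ✓
  (4,5): δ = 122.27°  ·
  (4,6): δ = 88.47°  ·
  (5,6): δ = 146.20°  ·
antipodal pairs: 10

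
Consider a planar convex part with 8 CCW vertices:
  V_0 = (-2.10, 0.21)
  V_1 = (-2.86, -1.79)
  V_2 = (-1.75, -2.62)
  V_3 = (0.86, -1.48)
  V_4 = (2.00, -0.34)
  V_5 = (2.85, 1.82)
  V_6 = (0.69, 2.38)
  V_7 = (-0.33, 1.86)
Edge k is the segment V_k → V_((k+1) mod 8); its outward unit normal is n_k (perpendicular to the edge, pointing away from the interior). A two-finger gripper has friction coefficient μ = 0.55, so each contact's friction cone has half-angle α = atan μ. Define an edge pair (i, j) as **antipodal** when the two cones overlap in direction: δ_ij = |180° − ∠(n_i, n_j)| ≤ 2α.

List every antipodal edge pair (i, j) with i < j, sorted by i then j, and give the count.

count = 11; pairs: (0,2), (0,3), (0,4), (1,5), (2,5), (2,6), (2,7), (3,6), (3,7), (4,6), (4,7)

α = atan 0.55 = 28.81°;  2α = 57.62°
n_0 = (-0.9348, +0.3552)
n_1 = (-0.5988, -0.8009)
n_2 = (+0.4003, -0.9164)
n_3 = (+0.7071, -0.7071)
n_4 = (+0.9305, -0.3662)
n_5 = (+0.2510, +0.9680)
n_6 = (-0.4542, +0.8909)
n_7 = (-0.6819, +0.7315)
  (0,1): δ = 105.98°  ·
  (0,2): δ = 45.60°  ✓
  (0,3): δ = 24.19°  ✓
  (0,4): δ = 0.67°  ✓
  (0,5): δ = 96.27°  ·
  (0,6): δ = 137.82°  ·
  (0,7): δ = 153.80°  ·
  (1,2): δ = 119.62°  ·
  (1,3): δ = 98.21°  ·
  (1,4): δ = 74.69°  ·
  (1,5): δ = 22.25°  ✓
  (1,6): δ = 63.80°  ·
  (1,7): δ = 79.78°  ·
  (2,3): δ = 158.59°  ·
  (2,4): δ = 135.08°  ·
  (2,5): δ = 38.13°  ✓
  (2,6): δ = 3.42°  ✓
  (2,7): δ = 19.40°  ✓
  (3,4): δ = 156.48°  ·
  (3,5): δ = 59.53°  ·
  (3,6): δ = 17.99°  ✓
  (3,7): δ = 2.01°  ✓
  (4,5): δ = 83.05°  ·
  (4,6): δ = 41.51°  ✓
  (4,7): δ = 25.53°  ✓
  (5,6): δ = 138.45°  ·
  (5,7): δ = 122.48°  ·
  (6,7): δ = 164.02°  ·
antipodal pairs: 11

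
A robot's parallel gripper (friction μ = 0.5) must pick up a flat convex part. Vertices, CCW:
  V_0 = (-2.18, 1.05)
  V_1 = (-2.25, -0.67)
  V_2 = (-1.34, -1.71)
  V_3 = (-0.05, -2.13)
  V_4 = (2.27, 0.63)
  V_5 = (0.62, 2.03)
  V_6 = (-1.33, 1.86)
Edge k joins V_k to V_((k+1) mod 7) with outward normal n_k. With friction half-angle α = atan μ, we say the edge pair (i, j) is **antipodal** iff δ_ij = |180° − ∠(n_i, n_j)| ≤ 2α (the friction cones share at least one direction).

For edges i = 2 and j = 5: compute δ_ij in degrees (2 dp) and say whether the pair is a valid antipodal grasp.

δ = 23.02°, valid

α = atan 0.5 = 26.57°;  2α = 53.13°
edge 2: e_2 = (+1.29, -0.42);  n_2 = (-0.3096, -0.9509)
edge 5: e_5 = (-1.95, -0.17);  n_5 = (-0.0869, +0.9962)
∠(n_2, n_5) = 156.98°
δ = |180° − 156.98°| = 23.02°
23.02° ≤ 2α = 53.13°  →  valid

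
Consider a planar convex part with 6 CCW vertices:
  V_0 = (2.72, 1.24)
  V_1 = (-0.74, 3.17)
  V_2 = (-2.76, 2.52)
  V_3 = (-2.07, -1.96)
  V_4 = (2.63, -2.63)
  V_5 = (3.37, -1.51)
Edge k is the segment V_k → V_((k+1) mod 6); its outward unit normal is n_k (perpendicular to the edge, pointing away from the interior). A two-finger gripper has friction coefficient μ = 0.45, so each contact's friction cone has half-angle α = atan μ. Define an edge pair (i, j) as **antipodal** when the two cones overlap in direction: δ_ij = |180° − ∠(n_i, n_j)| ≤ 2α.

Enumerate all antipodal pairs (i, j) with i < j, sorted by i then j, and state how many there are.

α = atan 0.45 = 24.23°;  2α = 48.46°
n_0 = (+0.4871, +0.8733)
n_1 = (-0.3063, +0.9519)
n_2 = (-0.9883, -0.1522)
n_3 = (-0.1411, -0.9900)
n_4 = (+0.8343, -0.5513)
n_5 = (+0.9732, +0.2300)
  (0,1): δ = 133.01°  ·
  (0,2): δ = 52.09°  ·
  (0,3): δ = 21.04°  ✓
  (0,4): δ = 85.70°  ·
  (0,5): δ = 132.45°  ·
  (1,2): δ = 99.08°  ·
  (1,3): δ = 25.95°  ✓
  (1,4): δ = 38.71°  ✓
  (1,5): δ = 85.46°  ·
  (2,3): δ = 106.87°  ·
  (2,4): δ = 42.21°  ✓
  (2,5): δ = 4.54°  ✓
  (3,4): δ = 115.34°  ·
  (3,5): δ = 68.59°  ·
  (4,5): δ = 133.25°  ·
antipodal pairs: 5

count = 5; pairs: (0,3), (1,3), (1,4), (2,4), (2,5)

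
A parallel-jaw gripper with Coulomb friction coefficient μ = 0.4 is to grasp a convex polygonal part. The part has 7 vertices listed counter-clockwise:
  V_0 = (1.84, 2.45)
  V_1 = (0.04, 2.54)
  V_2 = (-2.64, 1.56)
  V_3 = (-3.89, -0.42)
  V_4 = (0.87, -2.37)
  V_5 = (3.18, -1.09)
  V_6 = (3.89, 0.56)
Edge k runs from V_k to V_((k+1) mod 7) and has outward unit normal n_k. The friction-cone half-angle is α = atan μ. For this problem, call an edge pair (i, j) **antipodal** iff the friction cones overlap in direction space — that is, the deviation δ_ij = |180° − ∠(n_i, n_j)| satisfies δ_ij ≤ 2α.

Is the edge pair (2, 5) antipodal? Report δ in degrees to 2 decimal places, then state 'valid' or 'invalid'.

α = atan 0.4 = 21.80°;  2α = 43.60°
edge 2: e_2 = (-1.25, -1.98);  n_2 = (-0.8456, +0.5338)
edge 5: e_5 = (+0.71, +1.65);  n_5 = (+0.9186, -0.3953)
∠(n_2, n_5) = 171.02°
δ = |180° − 171.02°| = 8.98°
8.98° ≤ 2α = 43.60°  →  valid

δ = 8.98°, valid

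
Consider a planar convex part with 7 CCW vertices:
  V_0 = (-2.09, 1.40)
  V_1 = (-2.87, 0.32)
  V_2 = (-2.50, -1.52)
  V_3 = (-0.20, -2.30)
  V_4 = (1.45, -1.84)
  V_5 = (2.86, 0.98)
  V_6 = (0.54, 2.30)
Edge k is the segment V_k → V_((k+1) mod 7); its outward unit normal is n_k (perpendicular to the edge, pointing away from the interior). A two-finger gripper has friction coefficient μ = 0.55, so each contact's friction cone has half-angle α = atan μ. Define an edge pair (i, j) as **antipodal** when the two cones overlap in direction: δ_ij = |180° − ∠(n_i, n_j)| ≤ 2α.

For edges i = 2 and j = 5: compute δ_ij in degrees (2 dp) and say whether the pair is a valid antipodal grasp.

α = atan 0.55 = 28.81°;  2α = 57.62°
edge 2: e_2 = (+2.30, -0.78);  n_2 = (-0.3212, -0.9470)
edge 5: e_5 = (-2.32, +1.32);  n_5 = (+0.4945, +0.8692)
∠(n_2, n_5) = 169.09°
δ = |180° − 169.09°| = 10.91°
10.91° ≤ 2α = 57.62°  →  valid

δ = 10.91°, valid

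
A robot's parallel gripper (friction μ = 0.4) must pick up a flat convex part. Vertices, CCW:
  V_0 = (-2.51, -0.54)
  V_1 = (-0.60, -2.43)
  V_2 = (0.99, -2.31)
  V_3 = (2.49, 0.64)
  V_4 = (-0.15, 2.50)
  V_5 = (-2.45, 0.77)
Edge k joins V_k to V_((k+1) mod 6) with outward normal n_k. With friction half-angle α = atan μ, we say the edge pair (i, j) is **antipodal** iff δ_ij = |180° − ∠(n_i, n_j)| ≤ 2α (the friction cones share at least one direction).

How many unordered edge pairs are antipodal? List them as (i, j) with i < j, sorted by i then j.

count = 5; pairs: (0,3), (1,3), (1,4), (2,4), (2,5)

α = atan 0.4 = 21.80°;  2α = 43.60°
n_0 = (-0.7034, -0.7108)
n_1 = (+0.0753, -0.9972)
n_2 = (+0.8914, -0.4532)
n_3 = (+0.5760, +0.8175)
n_4 = (-0.6011, +0.7992)
n_5 = (-0.9990, +0.0458)
  (0,1): δ = 130.99°  ·
  (0,2): δ = 72.25°  ·
  (0,3): δ = 9.53°  ✓
  (0,4): δ = 81.65°  ·
  (0,5): δ = 132.08°  ·
  (1,2): δ = 121.27°  ·
  (1,3): δ = 39.48°  ✓
  (1,4): δ = 32.63°  ✓
  (1,5): δ = 83.06°  ·
  (2,3): δ = 98.21°  ·
  (2,4): δ = 26.10°  ✓
  (2,5): δ = 24.33°  ✓
  (3,4): δ = 107.88°  ·
  (3,5): δ = 57.46°  ·
  (4,5): δ = 129.57°  ·
antipodal pairs: 5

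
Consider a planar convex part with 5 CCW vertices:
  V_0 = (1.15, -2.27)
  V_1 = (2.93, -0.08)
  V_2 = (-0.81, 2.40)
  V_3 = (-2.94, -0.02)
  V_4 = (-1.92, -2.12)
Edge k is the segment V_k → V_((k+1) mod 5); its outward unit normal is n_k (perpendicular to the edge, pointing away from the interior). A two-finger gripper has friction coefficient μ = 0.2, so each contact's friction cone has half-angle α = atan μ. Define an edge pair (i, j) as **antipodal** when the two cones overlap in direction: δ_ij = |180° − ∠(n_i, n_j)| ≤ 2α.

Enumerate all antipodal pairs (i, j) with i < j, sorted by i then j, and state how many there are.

α = atan 0.2 = 11.31°;  2α = 22.62°
n_0 = (+0.7760, -0.6307)
n_1 = (+0.5526, +0.8334)
n_2 = (-0.7507, +0.6607)
n_3 = (-0.8995, -0.4369)
n_4 = (-0.0488, -0.9988)
  (0,1): δ = 84.44°  ·
  (0,2): δ = 2.25°  ✓
  (0,3): δ = 65.01°  ·
  (0,4): δ = 126.31°  ·
  (1,2): δ = 97.80°  ·
  (1,3): δ = 30.55°  ·
  (1,4): δ = 30.75°  ·
  (2,3): δ = 112.74°  ·
  (2,4): δ = 51.44°  ·
  (3,4): δ = 118.70°  ·
antipodal pairs: 1

count = 1; pairs: (0,2)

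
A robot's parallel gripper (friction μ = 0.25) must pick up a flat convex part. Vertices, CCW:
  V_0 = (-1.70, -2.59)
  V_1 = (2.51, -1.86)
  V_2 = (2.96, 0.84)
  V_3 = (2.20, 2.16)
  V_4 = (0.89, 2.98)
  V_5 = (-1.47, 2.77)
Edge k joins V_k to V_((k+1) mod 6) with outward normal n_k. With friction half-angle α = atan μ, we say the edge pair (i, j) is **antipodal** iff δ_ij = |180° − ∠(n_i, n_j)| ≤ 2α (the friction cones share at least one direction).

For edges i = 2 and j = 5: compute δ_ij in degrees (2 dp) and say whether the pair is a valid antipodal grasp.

δ = 32.39°, invalid

α = atan 0.25 = 14.04°;  2α = 28.07°
edge 2: e_2 = (-0.76, +1.32);  n_2 = (+0.8666, +0.4990)
edge 5: e_5 = (-0.23, -5.36);  n_5 = (-0.9991, +0.0429)
∠(n_2, n_5) = 147.61°
δ = |180° − 147.61°| = 32.39°
32.39° > 2α = 28.07°  →  invalid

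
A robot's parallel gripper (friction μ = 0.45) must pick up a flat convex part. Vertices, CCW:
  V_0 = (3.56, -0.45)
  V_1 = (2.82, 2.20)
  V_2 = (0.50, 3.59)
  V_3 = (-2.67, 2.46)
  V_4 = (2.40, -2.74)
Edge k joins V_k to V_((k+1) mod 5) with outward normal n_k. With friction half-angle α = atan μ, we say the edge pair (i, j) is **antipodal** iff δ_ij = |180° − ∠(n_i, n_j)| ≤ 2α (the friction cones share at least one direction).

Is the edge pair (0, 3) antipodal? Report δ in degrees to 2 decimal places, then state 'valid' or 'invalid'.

δ = 28.67°, valid

α = atan 0.45 = 24.23°;  2α = 48.46°
edge 0: e_0 = (-0.74, +2.65);  n_0 = (+0.9632, +0.2690)
edge 3: e_3 = (+5.07, -5.20);  n_3 = (-0.7160, -0.6981)
∠(n_0, n_3) = 151.33°
δ = |180° − 151.33°| = 28.67°
28.67° ≤ 2α = 48.46°  →  valid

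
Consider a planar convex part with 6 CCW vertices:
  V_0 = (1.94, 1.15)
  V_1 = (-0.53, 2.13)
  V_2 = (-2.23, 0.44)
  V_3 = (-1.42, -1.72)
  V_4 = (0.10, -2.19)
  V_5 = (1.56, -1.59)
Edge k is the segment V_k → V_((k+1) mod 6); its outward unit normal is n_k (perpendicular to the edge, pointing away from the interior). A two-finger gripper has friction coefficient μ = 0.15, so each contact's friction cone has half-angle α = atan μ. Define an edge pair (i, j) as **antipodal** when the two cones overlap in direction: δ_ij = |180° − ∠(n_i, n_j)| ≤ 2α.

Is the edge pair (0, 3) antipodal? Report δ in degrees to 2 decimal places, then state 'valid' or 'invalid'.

δ = 4.46°, valid

α = atan 0.15 = 8.53°;  2α = 17.06°
edge 0: e_0 = (-2.47, +0.98);  n_0 = (+0.3688, +0.9295)
edge 3: e_3 = (+1.52, -0.47);  n_3 = (-0.2954, -0.9554)
∠(n_0, n_3) = 175.54°
δ = |180° − 175.54°| = 4.46°
4.46° ≤ 2α = 17.06°  →  valid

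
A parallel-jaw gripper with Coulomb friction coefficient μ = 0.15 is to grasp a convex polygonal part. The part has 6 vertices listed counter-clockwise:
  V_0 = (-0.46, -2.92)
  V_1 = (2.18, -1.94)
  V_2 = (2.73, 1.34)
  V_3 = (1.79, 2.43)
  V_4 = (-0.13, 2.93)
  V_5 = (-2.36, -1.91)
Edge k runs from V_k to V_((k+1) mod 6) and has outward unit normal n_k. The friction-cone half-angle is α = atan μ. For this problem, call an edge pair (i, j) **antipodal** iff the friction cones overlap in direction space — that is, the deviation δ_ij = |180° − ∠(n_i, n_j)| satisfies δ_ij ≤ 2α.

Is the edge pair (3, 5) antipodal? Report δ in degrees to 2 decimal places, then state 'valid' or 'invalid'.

δ = 13.40°, valid

α = atan 0.15 = 8.53°;  2α = 17.06°
edge 3: e_3 = (-1.92, +0.50);  n_3 = (+0.2520, +0.9677)
edge 5: e_5 = (+1.90, -1.01);  n_5 = (-0.4694, -0.8830)
∠(n_3, n_5) = 166.60°
δ = |180° − 166.60°| = 13.40°
13.40° ≤ 2α = 17.06°  →  valid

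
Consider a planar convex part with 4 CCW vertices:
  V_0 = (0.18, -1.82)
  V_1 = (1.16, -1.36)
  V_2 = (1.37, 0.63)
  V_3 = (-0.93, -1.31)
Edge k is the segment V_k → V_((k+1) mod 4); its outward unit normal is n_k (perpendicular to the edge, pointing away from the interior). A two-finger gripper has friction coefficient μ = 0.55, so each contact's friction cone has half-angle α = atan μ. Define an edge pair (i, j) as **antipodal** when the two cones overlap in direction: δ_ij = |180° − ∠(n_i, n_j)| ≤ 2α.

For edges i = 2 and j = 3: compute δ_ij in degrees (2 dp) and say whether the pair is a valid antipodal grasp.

δ = 64.82°, invalid

α = atan 0.55 = 28.81°;  2α = 57.62°
edge 2: e_2 = (-2.30, -1.94);  n_2 = (-0.6447, +0.7644)
edge 3: e_3 = (+1.11, -0.51);  n_3 = (-0.4175, -0.9087)
∠(n_2, n_3) = 115.18°
δ = |180° − 115.18°| = 64.82°
64.82° > 2α = 57.62°  →  invalid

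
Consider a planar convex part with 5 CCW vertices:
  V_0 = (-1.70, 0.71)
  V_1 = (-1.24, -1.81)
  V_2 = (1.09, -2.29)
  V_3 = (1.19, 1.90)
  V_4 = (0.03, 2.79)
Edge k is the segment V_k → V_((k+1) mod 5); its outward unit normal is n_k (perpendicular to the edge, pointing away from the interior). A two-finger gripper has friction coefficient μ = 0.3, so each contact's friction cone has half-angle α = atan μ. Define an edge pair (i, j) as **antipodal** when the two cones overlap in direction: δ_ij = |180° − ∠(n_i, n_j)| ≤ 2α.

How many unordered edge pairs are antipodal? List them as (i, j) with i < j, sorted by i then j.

α = atan 0.3 = 16.70°;  2α = 33.40°
n_0 = (-0.9837, -0.1796)
n_1 = (-0.2018, -0.9794)
n_2 = (+0.9997, -0.0239)
n_3 = (+0.6087, +0.7934)
n_4 = (-0.7688, +0.6395)
  (0,1): δ = 111.99°  ·
  (0,2): δ = 11.71°  ✓
  (0,3): δ = 42.16°  ·
  (0,4): δ = 129.90°  ·
  (1,2): δ = 79.73°  ·
  (1,3): δ = 25.86°  ✓
  (1,4): δ = 61.89°  ·
  (2,3): δ = 126.13°  ·
  (2,4): δ = 38.38°  ·
  (3,4): δ = 92.25°  ·
antipodal pairs: 2

count = 2; pairs: (0,2), (1,3)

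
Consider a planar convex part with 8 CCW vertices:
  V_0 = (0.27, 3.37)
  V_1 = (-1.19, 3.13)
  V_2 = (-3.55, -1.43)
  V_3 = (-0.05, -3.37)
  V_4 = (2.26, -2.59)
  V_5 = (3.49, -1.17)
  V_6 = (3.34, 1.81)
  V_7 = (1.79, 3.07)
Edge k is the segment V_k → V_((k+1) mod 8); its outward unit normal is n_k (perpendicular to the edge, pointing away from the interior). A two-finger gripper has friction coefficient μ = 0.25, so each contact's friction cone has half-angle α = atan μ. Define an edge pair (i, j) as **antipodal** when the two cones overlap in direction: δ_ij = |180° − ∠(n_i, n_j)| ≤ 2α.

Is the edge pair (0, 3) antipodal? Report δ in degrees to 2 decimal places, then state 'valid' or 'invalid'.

δ = 9.32°, valid

α = atan 0.25 = 14.04°;  2α = 28.07°
edge 0: e_0 = (-1.46, -0.24);  n_0 = (-0.1622, +0.9868)
edge 3: e_3 = (+2.31, +0.78);  n_3 = (+0.3199, -0.9474)
∠(n_0, n_3) = 170.68°
δ = |180° − 170.68°| = 9.32°
9.32° ≤ 2α = 28.07°  →  valid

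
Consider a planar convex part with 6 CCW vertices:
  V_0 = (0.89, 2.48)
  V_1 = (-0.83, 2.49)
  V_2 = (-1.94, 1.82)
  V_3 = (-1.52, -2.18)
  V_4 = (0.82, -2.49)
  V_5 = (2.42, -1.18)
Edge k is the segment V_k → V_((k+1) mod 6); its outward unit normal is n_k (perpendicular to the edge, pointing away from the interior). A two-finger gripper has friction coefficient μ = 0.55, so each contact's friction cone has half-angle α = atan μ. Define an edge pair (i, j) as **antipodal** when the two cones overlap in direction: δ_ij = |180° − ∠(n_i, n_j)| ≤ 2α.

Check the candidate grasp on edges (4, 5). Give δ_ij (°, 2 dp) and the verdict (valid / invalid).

α = atan 0.55 = 28.81°;  2α = 57.62°
edge 4: e_4 = (+1.60, +1.31);  n_4 = (+0.6335, -0.7737)
edge 5: e_5 = (-1.53, +3.66);  n_5 = (+0.9226, +0.3857)
∠(n_4, n_5) = 73.38°
δ = |180° − 73.38°| = 106.62°
106.62° > 2α = 57.62°  →  invalid

δ = 106.62°, invalid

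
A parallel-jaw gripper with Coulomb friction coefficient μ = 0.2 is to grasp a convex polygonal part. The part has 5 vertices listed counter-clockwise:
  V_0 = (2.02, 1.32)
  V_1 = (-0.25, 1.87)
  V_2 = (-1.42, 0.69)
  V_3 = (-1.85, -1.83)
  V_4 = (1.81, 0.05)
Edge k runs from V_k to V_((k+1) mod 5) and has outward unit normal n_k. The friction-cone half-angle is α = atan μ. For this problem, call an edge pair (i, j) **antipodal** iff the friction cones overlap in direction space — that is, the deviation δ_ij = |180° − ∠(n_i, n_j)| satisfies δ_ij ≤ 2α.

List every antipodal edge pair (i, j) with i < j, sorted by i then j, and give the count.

count = 2; pairs: (1,3), (2,4)

α = atan 0.2 = 11.31°;  2α = 22.62°
n_0 = (+0.2355, +0.9719)
n_1 = (-0.7101, +0.7041)
n_2 = (-0.9858, +0.1682)
n_3 = (+0.4569, -0.8895)
n_4 = (+0.9866, -0.1631)
  (0,1): δ = 121.14°  ·
  (0,2): δ = 86.06°  ·
  (0,3): δ = 40.81°  ·
  (0,4): δ = 94.23°  ·
  (1,2): δ = 144.93°  ·
  (1,3): δ = 18.06°  ✓
  (1,4): δ = 35.37°  ·
  (2,3): δ = 53.13°  ·
  (2,4): δ = 0.29°  ✓
  (3,4): δ = 126.58°  ·
antipodal pairs: 2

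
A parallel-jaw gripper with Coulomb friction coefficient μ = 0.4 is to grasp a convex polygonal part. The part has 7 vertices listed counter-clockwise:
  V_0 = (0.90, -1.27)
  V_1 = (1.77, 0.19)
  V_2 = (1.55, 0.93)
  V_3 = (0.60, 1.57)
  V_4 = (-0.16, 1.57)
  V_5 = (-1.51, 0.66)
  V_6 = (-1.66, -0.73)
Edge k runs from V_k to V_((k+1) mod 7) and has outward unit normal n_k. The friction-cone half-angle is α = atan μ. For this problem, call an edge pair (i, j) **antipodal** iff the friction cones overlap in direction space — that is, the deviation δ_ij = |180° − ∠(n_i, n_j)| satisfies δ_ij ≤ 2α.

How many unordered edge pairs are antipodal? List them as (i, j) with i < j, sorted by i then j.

α = atan 0.4 = 21.80°;  2α = 43.60°
n_0 = (+0.8590, -0.5119)
n_1 = (+0.9585, +0.2850)
n_2 = (+0.5587, +0.8294)
n_3 = (+0.0000, +1.0000)
n_4 = (-0.5589, +0.8292)
n_5 = (-0.9942, +0.1073)
n_6 = (-0.2064, -0.9785)
  (0,1): δ = 132.65°  ·
  (0,2): δ = 93.18°  ·
  (0,3): δ = 59.21°  ·
  (0,4): δ = 25.23°  ✓
  (0,5): δ = 24.63°  ✓
  (0,6): δ = 108.88°  ·
  (1,2): δ = 140.52°  ·
  (1,3): δ = 106.56°  ·
  (1,4): δ = 72.57°  ·
  (1,5): δ = 22.72°  ✓
  (1,6): δ = 61.53°  ·
  (2,3): δ = 146.03°  ·
  (2,4): δ = 112.05°  ·
  (2,5): δ = 62.19°  ·
  (2,6): δ = 22.06°  ✓
  (3,4): δ = 146.02°  ·
  (3,5): δ = 96.16°  ·
  (3,6): δ = 11.91°  ✓
  (4,5): δ = 130.14°  ·
  (4,6): δ = 45.89°  ·
  (5,6): δ = 95.75°  ·
antipodal pairs: 5

count = 5; pairs: (0,4), (0,5), (1,5), (2,6), (3,6)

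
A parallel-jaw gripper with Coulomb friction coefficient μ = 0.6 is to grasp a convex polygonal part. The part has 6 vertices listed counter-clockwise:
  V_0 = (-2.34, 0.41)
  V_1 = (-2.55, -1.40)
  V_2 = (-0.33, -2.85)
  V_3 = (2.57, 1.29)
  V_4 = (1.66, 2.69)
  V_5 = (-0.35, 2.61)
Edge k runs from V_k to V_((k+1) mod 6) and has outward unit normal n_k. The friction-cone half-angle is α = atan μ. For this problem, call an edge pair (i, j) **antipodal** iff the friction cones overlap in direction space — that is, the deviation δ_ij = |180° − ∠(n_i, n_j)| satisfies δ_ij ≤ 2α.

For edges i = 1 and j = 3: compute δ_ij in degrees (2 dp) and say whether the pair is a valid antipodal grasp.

α = atan 0.6 = 30.96°;  2α = 61.93°
edge 1: e_1 = (+2.22, -1.45);  n_1 = (-0.5468, -0.8372)
edge 3: e_3 = (-0.91, +1.40);  n_3 = (+0.8384, +0.5450)
∠(n_1, n_3) = 156.17°
δ = |180° − 156.17°| = 23.83°
23.83° ≤ 2α = 61.93°  →  valid

δ = 23.83°, valid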